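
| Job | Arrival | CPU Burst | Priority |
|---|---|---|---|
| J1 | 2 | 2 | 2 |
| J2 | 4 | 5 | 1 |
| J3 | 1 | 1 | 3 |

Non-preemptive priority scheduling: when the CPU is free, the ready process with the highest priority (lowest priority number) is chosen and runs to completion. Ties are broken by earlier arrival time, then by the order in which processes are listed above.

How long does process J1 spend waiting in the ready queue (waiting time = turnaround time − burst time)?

0

Schedule: | idle 0-1 | J3 1-2 | J1 2-4 | J2 4-9 |
Completion: J1=4  J2=9  J3=2
Turnaround (C−A): J1=2  J2=5  J3=1
Waiting(J1) = turnaround − burst = 2 − 2 = 0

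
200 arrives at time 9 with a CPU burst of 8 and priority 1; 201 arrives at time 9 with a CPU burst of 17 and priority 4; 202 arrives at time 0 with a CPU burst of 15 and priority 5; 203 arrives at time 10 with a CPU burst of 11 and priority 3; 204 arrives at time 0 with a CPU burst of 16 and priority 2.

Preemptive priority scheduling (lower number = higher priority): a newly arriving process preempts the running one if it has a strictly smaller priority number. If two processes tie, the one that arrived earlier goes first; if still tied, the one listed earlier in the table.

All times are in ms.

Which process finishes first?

200

Timeline: | 204 0-9 | 200 9-17 | 204 17-24 | 203 24-35 | 201 35-52 | 202 52-67 |
Completion: 200=17  201=52  202=67  203=35  204=24
Turnaround (C−A): 200=8  201=43  202=67  203=25  204=24
Finish order: 200 → 204 → 203 → 201 → 202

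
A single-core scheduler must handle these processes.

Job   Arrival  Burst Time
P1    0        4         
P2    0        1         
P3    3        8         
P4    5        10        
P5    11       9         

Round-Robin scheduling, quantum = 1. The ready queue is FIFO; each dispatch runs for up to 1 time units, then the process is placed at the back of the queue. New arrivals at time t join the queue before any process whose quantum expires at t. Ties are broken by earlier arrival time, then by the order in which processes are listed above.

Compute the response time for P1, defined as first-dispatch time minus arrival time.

Gantt: | P1 0-1 | P2 1-2 | P1 2-3 | P3 3-4 | P1 4-5 | P3 5-6 | P4 6-7 | P1 7-8 | P3 8-9 | P4 9-10 | P3 10-11 | P4 11-12 | P5 12-13 | P3 13-14 | P4 14-15 | P5 15-16 | P3 16-17 | P4 17-18 | P5 18-19 | P3 19-20 | P4 20-21 | P5 21-22 | P3 22-23 | P4 23-24 | P5 24-25 | P4 25-26 | P5 26-27 | P4 27-28 | P5 28-29 | P4 29-30 | P5 30-32 |
Completion: P1=8  P2=2  P3=23  P4=30  P5=32
Response(P1) = first start − arrival = 0 − 0 = 0

0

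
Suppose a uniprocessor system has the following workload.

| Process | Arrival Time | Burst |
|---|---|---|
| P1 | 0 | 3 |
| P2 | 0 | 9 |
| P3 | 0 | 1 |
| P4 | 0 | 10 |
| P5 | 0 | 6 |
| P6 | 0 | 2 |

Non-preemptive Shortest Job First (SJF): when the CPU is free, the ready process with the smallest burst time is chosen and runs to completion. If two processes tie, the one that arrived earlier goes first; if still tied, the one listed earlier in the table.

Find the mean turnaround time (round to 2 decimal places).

12.33

Timeline: | P3 0-1 | P6 1-3 | P1 3-6 | P5 6-12 | P2 12-21 | P4 21-31 |
Completion: P1=6  P2=21  P3=1  P4=31  P5=12  P6=3
Turnaround (C−A): P1=6  P2=21  P3=1  P4=31  P5=12  P6=3
Turnaround times: P1=6, P2=21, P3=1, P4=31, P5=12, P6=3
Average turnaround = (6+21+1+31+12+3) / 6 = 74/6 = 12.33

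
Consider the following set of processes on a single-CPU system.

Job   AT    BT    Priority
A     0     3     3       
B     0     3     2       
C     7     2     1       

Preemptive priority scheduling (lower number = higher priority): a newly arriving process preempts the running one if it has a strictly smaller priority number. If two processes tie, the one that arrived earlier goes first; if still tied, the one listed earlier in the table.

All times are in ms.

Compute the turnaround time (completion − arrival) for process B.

3

Schedule: | B 0-3 | A 3-6 | idle 6-7 | C 7-9 |
Completion: A=6  B=3  C=9
Turnaround(B) = completion − arrival = 3 − 0 = 3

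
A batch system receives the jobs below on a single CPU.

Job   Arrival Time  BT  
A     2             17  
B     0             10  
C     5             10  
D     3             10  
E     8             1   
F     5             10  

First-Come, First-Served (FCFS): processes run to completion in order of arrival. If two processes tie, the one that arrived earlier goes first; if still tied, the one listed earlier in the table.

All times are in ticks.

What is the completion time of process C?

Timeline: | B 0-10 | A 10-27 | D 27-37 | C 37-47 | F 47-57 | E 57-58 |
Completion: A=27  B=10  C=47  D=37  E=58  F=57

47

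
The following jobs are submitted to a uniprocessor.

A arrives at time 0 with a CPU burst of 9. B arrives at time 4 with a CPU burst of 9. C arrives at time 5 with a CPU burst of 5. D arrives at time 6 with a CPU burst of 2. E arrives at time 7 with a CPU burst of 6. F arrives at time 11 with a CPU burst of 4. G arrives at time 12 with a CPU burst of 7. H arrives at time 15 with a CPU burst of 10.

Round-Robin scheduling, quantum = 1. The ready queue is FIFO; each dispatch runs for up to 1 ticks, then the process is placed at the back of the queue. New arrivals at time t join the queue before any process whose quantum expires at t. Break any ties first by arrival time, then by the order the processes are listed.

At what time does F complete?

36

Gantt: | A 0-4 | B 4-5 | A 5-6 | C 6-7 | B 7-8 | D 8-9 | A 9-10 | E 10-11 | C 11-12 | B 12-13 | D 13-14 | A 14-15 | F 15-16 | E 16-17 | G 17-18 | C 18-19 | B 19-20 | H 20-21 | A 21-22 | F 22-23 | E 23-24 | G 24-25 | C 25-26 | B 26-27 | H 27-28 | A 28-29 | F 29-30 | E 30-31 | G 31-32 | C 32-33 | B 33-34 | H 34-35 | F 35-36 | E 36-37 | G 37-38 | B 38-39 | H 39-40 | E 40-41 | G 41-42 | B 42-43 | H 43-44 | G 44-45 | B 45-46 | H 46-47 | G 47-48 | H 48-52 |
Completion: A=29  B=46  C=33  D=14  E=41  F=36  G=48  H=52
Turnaround (C−A): A=29  B=42  C=28  D=8  E=34  F=25  G=36  H=37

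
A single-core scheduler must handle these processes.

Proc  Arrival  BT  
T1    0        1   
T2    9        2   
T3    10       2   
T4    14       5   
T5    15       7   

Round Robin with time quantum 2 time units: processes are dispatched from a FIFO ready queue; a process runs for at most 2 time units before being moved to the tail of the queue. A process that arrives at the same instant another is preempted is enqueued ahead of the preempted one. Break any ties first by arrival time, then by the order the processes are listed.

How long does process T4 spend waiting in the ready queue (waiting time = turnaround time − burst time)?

Schedule: | T1 0-1 | idle 1-9 | T2 9-11 | T3 11-13 | idle 13-14 | T4 14-16 | T5 16-18 | T4 18-20 | T5 20-22 | T4 22-23 | T5 23-26 |
Completion: T1=1  T2=11  T3=13  T4=23  T5=26
Waiting(T4) = turnaround − burst = 9 − 5 = 4

4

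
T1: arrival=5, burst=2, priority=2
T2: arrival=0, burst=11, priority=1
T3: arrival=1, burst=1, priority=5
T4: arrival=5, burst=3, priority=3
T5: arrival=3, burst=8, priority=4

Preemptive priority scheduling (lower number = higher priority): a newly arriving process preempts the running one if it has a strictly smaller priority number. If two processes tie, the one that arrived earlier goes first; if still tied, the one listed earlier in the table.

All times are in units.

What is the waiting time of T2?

0

Schedule: | T2 0-11 | T1 11-13 | T4 13-16 | T5 16-24 | T3 24-25 |
Completion: T1=13  T2=11  T3=25  T4=16  T5=24
Turnaround (C−A): T1=8  T2=11  T3=24  T4=11  T5=21
Waiting(T2) = turnaround − burst = 11 − 11 = 0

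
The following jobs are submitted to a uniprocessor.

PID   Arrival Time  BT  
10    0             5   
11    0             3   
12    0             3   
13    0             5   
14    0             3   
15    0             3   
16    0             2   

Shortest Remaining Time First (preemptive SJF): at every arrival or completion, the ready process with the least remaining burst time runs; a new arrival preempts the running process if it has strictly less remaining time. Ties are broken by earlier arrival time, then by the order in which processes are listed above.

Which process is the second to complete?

11

Gantt: | 16 0-2 | 11 2-5 | 12 5-8 | 14 8-11 | 15 11-14 | 10 14-19 | 13 19-24 |
Completion: 10=19  11=5  12=8  13=24  14=11  15=14  16=2
Turnaround (C−A): 10=19  11=5  12=8  13=24  14=11  15=14  16=2
Finish order: 16 → 11 → 12 → 14 → 15 → 10 → 13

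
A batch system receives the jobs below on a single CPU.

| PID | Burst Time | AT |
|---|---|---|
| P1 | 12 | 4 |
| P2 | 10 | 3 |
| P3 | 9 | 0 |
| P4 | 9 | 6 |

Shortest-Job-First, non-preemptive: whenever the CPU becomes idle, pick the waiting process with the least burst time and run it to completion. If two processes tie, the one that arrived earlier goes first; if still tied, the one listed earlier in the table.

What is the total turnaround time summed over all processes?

Schedule: | P3 0-9 | P4 9-18 | P2 18-28 | P1 28-40 |
Completion: P1=40  P2=28  P3=9  P4=18
Turnaround (C−A): P1=36  P2=25  P3=9  P4=12
Turnaround = completion − arrival: P1=36, P2=25, P3=9, P4=12
Total turnaround = 36 + 25 + 9 + 12 = 82

82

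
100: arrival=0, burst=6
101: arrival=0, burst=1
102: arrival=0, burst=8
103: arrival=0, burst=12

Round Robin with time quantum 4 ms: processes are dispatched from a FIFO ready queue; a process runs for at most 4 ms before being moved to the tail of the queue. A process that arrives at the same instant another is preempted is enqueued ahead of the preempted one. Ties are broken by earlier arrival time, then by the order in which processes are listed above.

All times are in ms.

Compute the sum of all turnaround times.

66

Timeline: | 100 0-4 | 101 4-5 | 102 5-9 | 103 9-13 | 100 13-15 | 102 15-19 | 103 19-27 |
Completion: 100=15  101=5  102=19  103=27
Turnaround = completion − arrival: 100=15, 101=5, 102=19, 103=27
Total turnaround = 15 + 5 + 19 + 27 = 66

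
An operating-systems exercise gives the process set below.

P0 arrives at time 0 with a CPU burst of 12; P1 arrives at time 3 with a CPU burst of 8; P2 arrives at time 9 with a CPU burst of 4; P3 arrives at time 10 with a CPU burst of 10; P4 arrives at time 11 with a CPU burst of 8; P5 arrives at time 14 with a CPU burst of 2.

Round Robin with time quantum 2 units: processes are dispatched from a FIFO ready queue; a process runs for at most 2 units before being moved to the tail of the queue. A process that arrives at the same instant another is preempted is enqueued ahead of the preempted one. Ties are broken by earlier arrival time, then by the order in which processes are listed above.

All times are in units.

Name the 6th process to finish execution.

Schedule: | P0 0-4 | P1 4-6 | P0 6-8 | P1 8-10 | P0 10-12 | P2 12-14 | P3 14-16 | P1 16-18 | P4 18-20 | P0 20-22 | P5 22-24 | P2 24-26 | P3 26-28 | P1 28-30 | P4 30-32 | P0 32-34 | P3 34-36 | P4 36-38 | P3 38-40 | P4 40-42 | P3 42-44 |
Completion: P0=34  P1=30  P2=26  P3=44  P4=42  P5=24
Turnaround (C−A): P0=34  P1=27  P2=17  P3=34  P4=31  P5=10
Finish order: P5 → P2 → P1 → P0 → P4 → P3

P3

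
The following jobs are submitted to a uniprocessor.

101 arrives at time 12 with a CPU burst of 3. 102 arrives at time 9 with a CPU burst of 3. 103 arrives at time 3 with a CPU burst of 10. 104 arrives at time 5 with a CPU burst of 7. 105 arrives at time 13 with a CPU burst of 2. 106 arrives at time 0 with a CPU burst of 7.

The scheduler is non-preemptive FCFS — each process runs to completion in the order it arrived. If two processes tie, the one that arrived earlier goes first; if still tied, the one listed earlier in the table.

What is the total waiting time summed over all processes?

63

Timeline: | 106 0-7 | 103 7-17 | 104 17-24 | 102 24-27 | 101 27-30 | 105 30-32 |
Completion: 101=30  102=27  103=17  104=24  105=32  106=7
Turnaround (C−A): 101=18  102=18  103=14  104=19  105=19  106=7
Waiting = turnaround − burst: 101=15, 102=15, 103=4, 104=12, 105=17, 106=0
Total waiting = 15 + 15 + 4 + 12 + 17 + 0 = 63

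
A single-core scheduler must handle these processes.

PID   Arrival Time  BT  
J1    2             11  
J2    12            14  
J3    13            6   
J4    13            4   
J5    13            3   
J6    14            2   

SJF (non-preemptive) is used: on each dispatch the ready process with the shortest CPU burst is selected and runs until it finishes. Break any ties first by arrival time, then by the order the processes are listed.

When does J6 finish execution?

Schedule: | idle 0-2 | J1 2-13 | J5 13-16 | J6 16-18 | J4 18-22 | J3 22-28 | J2 28-42 |
Completion: J1=13  J2=42  J3=28  J4=22  J5=16  J6=18

18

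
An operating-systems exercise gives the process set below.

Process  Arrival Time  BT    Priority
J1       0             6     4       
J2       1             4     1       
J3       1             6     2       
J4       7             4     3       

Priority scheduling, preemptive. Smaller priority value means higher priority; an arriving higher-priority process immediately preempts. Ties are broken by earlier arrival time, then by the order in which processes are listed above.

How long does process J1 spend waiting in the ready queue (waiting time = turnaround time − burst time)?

Gantt: | J1 0-1 | J2 1-5 | J3 5-11 | J4 11-15 | J1 15-20 |
Completion: J1=20  J2=5  J3=11  J4=15
Turnaround (C−A): J1=20  J2=4  J3=10  J4=8
Waiting(J1) = turnaround − burst = 20 − 6 = 14

14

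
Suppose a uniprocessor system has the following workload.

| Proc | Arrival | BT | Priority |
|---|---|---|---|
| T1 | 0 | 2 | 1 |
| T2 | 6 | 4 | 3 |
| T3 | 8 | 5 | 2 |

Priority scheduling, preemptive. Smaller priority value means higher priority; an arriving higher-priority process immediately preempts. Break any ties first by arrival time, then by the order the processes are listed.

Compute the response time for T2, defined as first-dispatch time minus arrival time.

Gantt: | T1 0-2 | idle 2-6 | T2 6-8 | T3 8-13 | T2 13-15 |
Completion: T1=2  T2=15  T3=13
Response(T2) = first start − arrival = 6 − 6 = 0

0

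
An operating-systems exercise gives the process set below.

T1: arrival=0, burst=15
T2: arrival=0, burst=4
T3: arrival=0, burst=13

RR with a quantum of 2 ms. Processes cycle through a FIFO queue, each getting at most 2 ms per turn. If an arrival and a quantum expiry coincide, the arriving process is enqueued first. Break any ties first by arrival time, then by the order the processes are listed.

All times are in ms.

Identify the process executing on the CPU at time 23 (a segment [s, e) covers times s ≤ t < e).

T3

Timeline: | T1 0-2 | T2 2-4 | T3 4-6 | T1 6-8 | T2 8-10 | T3 10-12 | T1 12-14 | T3 14-16 | T1 16-18 | T3 18-20 | T1 20-22 | T3 22-24 | T1 24-26 | T3 26-28 | T1 28-30 | T3 30-31 | T1 31-32 |
Completion: T1=32  T2=10  T3=31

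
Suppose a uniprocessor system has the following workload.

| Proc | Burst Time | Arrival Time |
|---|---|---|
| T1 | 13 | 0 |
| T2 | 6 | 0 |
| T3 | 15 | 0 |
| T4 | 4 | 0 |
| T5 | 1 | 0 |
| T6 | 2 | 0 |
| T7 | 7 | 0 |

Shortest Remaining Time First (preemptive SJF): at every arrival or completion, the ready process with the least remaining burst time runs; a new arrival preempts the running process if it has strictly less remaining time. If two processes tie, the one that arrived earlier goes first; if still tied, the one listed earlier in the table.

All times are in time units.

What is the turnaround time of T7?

20

Gantt: | T5 0-1 | T6 1-3 | T4 3-7 | T2 7-13 | T7 13-20 | T1 20-33 | T3 33-48 |
Completion: T1=33  T2=13  T3=48  T4=7  T5=1  T6=3  T7=20
Turnaround (C−A): T1=33  T2=13  T3=48  T4=7  T5=1  T6=3  T7=20
Turnaround(T7) = completion − arrival = 20 − 0 = 20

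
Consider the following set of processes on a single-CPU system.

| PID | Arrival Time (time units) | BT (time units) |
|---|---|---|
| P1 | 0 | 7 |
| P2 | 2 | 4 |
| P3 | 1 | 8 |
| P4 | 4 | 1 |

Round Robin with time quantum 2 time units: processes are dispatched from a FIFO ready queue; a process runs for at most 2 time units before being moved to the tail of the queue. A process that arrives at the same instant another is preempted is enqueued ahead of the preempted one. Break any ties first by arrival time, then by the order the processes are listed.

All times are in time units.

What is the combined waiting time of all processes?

33

Schedule: | P1 0-2 | P3 2-4 | P2 4-6 | P1 6-8 | P4 8-9 | P3 9-11 | P2 11-13 | P1 13-15 | P3 15-17 | P1 17-18 | P3 18-20 |
Completion: P1=18  P2=13  P3=20  P4=9
Waiting = turnaround − burst: P1=11, P2=7, P3=11, P4=4
Total waiting = 11 + 7 + 11 + 4 = 33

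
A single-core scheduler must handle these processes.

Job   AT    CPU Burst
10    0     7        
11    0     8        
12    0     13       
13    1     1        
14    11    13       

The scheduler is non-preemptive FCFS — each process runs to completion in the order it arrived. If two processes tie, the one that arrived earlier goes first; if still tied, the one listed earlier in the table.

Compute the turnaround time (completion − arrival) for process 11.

15

Timeline: | 10 0-7 | 11 7-15 | 12 15-28 | 13 28-29 | 14 29-42 |
Completion: 10=7  11=15  12=28  13=29  14=42
Turnaround(11) = completion − arrival = 15 − 0 = 15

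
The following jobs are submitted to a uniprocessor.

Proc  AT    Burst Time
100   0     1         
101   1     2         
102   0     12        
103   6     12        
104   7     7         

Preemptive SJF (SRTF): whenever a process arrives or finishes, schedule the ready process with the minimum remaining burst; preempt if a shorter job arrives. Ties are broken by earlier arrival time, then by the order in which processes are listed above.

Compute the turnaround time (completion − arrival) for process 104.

7

Schedule: | 100 0-1 | 101 1-3 | 102 3-7 | 104 7-14 | 102 14-22 | 103 22-34 |
Completion: 100=1  101=3  102=22  103=34  104=14
Turnaround(104) = completion − arrival = 14 − 7 = 7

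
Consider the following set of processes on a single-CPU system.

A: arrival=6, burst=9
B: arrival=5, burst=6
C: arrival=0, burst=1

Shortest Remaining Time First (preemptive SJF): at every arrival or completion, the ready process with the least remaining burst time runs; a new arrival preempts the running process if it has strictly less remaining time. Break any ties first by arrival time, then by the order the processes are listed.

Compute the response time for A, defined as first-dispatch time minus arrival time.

5

Schedule: | C 0-1 | idle 1-5 | B 5-11 | A 11-20 |
Completion: A=20  B=11  C=1
Turnaround (C−A): A=14  B=6  C=1
Response(A) = first start − arrival = 11 − 6 = 5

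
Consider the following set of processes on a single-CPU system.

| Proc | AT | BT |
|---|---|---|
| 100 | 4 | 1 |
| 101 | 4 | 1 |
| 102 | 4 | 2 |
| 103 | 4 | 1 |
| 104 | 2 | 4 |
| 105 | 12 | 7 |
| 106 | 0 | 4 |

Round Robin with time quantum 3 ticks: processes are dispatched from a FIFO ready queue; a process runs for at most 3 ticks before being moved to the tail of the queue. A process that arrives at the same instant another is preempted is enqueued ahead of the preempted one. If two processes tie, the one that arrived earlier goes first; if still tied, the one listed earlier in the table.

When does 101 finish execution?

Schedule: | 106 0-3 | 104 3-6 | 106 6-7 | 100 7-8 | 101 8-9 | 102 9-11 | 103 11-12 | 104 12-13 | 105 13-20 |
Completion: 100=8  101=9  102=11  103=12  104=13  105=20  106=7
Turnaround (C−A): 100=4  101=5  102=7  103=8  104=11  105=8  106=7

9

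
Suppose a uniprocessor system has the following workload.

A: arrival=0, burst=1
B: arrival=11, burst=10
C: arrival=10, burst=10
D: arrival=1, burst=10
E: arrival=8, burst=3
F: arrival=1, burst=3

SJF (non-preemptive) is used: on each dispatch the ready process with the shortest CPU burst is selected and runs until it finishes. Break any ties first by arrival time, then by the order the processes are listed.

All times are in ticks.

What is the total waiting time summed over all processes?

Timeline: | A 0-1 | F 1-4 | D 4-14 | E 14-17 | C 17-27 | B 27-37 |
Completion: A=1  B=37  C=27  D=14  E=17  F=4
Turnaround (C−A): A=1  B=26  C=17  D=13  E=9  F=3
Waiting = turnaround − burst: A=0, B=16, C=7, D=3, E=6, F=0
Total waiting = 0 + 16 + 7 + 3 + 6 + 0 = 32

32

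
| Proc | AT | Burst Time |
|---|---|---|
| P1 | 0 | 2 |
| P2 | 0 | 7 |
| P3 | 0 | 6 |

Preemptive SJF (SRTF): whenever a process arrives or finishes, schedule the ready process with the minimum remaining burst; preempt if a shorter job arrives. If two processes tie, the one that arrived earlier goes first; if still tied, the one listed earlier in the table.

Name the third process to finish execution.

P2

Gantt: | P1 0-2 | P3 2-8 | P2 8-15 |
Completion: P1=2  P2=15  P3=8
Finish order: P1 → P3 → P2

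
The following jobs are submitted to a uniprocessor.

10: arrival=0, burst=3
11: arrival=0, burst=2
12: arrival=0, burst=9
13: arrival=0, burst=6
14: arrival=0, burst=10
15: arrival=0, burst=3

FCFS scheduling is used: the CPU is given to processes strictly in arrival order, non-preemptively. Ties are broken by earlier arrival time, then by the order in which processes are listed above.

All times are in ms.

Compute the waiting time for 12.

5

Gantt: | 10 0-3 | 11 3-5 | 12 5-14 | 13 14-20 | 14 20-30 | 15 30-33 |
Completion: 10=3  11=5  12=14  13=20  14=30  15=33
Turnaround (C−A): 10=3  11=5  12=14  13=20  14=30  15=33
Waiting(12) = turnaround − burst = 14 − 9 = 5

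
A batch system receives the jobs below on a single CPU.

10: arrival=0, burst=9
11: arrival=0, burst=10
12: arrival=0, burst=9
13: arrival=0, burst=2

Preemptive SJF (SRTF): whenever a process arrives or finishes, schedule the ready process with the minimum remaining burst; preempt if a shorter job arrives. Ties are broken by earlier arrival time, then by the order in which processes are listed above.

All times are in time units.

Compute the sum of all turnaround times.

Schedule: | 13 0-2 | 10 2-11 | 12 11-20 | 11 20-30 |
Completion: 10=11  11=30  12=20  13=2
Turnaround (C−A): 10=11  11=30  12=20  13=2
Turnaround = completion − arrival: 10=11, 11=30, 12=20, 13=2
Total turnaround = 11 + 30 + 20 + 2 = 63

63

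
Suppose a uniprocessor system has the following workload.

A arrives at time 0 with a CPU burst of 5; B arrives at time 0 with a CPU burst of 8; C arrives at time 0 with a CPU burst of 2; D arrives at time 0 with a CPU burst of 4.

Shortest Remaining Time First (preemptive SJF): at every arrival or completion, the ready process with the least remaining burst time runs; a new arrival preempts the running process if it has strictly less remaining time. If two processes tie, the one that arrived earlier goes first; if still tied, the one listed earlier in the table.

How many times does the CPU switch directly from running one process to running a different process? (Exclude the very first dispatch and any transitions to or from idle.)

Timeline: | C 0-2 | D 2-6 | A 6-11 | B 11-19 |
Completion: A=11  B=19  C=2  D=6
Turnaround (C−A): A=11  B=19  C=2  D=6

3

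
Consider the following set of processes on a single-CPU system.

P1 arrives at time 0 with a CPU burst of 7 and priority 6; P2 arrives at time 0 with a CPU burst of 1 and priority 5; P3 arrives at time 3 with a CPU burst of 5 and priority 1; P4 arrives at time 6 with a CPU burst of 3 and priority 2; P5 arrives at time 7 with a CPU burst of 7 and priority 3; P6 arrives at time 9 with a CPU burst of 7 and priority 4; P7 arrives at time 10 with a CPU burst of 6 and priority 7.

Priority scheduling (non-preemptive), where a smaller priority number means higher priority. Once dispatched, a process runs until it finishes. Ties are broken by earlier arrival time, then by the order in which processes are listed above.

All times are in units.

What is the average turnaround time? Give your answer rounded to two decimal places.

Gantt: | P2 0-1 | P1 1-8 | P3 8-13 | P4 13-16 | P5 16-23 | P6 23-30 | P7 30-36 |
Completion: P1=8  P2=1  P3=13  P4=16  P5=23  P6=30  P7=36
Turnaround times: P1=8, P2=1, P3=10, P4=10, P5=16, P6=21, P7=26
Average turnaround = (8+1+10+10+16+21+26) / 7 = 92/7 = 13.14

13.14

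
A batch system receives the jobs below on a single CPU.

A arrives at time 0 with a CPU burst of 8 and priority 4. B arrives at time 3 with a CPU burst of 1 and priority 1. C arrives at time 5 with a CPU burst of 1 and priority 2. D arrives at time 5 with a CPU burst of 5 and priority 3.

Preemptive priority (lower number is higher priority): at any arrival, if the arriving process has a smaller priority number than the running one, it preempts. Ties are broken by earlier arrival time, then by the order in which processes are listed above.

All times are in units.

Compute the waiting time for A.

Gantt: | A 0-3 | B 3-4 | A 4-5 | C 5-6 | D 6-11 | A 11-15 |
Completion: A=15  B=4  C=6  D=11
Turnaround (C−A): A=15  B=1  C=1  D=6
Waiting(A) = turnaround − burst = 15 − 8 = 7

7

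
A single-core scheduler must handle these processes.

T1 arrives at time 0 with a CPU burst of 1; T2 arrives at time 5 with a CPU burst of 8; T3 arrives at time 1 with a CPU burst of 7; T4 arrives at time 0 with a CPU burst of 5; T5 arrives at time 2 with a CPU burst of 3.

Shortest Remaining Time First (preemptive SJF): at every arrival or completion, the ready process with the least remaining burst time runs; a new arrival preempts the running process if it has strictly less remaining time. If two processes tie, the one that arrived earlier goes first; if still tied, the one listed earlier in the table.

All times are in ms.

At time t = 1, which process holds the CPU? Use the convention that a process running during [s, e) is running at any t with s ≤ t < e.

T4

Gantt: | T1 0-1 | T4 1-2 | T5 2-5 | T4 5-9 | T3 9-16 | T2 16-24 |
Completion: T1=1  T2=24  T3=16  T4=9  T5=5
Turnaround (C−A): T1=1  T2=19  T3=15  T4=9  T5=3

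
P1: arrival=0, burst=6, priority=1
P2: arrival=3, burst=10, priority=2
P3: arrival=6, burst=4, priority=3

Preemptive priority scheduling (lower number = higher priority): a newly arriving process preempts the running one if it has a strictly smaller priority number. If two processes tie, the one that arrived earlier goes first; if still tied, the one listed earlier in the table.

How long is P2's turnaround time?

Timeline: | P1 0-6 | P2 6-16 | P3 16-20 |
Completion: P1=6  P2=16  P3=20
Turnaround (C−A): P1=6  P2=13  P3=14
Turnaround(P2) = completion − arrival = 16 − 3 = 13

13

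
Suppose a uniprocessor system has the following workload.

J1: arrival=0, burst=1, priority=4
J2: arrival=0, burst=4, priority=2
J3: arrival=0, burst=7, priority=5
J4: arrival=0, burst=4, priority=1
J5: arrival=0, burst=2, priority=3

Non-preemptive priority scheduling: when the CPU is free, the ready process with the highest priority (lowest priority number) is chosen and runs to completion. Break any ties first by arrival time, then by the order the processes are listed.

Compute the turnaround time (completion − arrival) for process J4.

Gantt: | J4 0-4 | J2 4-8 | J5 8-10 | J1 10-11 | J3 11-18 |
Completion: J1=11  J2=8  J3=18  J4=4  J5=10
Turnaround(J4) = completion − arrival = 4 − 0 = 4

4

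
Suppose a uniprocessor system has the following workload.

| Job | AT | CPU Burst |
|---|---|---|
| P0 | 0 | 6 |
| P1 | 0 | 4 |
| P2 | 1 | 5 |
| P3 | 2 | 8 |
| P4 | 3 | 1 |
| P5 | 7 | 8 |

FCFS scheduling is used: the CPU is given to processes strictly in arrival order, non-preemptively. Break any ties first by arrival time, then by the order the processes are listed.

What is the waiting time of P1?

Schedule: | P0 0-6 | P1 6-10 | P2 10-15 | P3 15-23 | P4 23-24 | P5 24-32 |
Completion: P0=6  P1=10  P2=15  P3=23  P4=24  P5=32
Turnaround (C−A): P0=6  P1=10  P2=14  P3=21  P4=21  P5=25
Waiting(P1) = turnaround − burst = 10 − 4 = 6

6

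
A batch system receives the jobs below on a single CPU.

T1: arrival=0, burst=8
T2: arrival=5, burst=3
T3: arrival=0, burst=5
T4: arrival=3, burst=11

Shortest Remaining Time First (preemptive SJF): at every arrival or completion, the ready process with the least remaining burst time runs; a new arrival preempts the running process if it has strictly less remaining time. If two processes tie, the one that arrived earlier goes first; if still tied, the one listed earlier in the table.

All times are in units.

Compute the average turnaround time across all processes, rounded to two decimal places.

12.00

Gantt: | T3 0-5 | T2 5-8 | T1 8-16 | T4 16-27 |
Completion: T1=16  T2=8  T3=5  T4=27
Turnaround times: T1=16, T2=3, T3=5, T4=24
Average turnaround = (16+3+5+24) / 4 = 48/4 = 12.00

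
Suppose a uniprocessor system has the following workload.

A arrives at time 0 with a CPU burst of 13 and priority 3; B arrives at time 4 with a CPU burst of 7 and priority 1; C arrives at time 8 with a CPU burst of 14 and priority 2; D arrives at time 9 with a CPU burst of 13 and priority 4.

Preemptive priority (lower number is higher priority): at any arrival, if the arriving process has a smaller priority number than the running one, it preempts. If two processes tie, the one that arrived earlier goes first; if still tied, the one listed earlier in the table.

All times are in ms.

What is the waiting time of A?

21

Timeline: | A 0-4 | B 4-11 | C 11-25 | A 25-34 | D 34-47 |
Completion: A=34  B=11  C=25  D=47
Waiting(A) = turnaround − burst = 34 − 13 = 21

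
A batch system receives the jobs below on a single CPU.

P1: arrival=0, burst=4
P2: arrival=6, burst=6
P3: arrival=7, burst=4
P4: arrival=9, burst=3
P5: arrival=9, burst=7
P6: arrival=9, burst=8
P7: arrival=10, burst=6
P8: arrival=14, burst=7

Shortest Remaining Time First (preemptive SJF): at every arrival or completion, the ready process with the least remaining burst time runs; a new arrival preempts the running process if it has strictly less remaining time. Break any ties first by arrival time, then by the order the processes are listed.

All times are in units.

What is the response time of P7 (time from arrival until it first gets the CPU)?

9

Timeline: | P1 0-4 | idle 4-6 | P2 6-7 | P3 7-11 | P4 11-14 | P2 14-19 | P7 19-25 | P5 25-32 | P8 32-39 | P6 39-47 |
Completion: P1=4  P2=19  P3=11  P4=14  P5=32  P6=47  P7=25  P8=39
Turnaround (C−A): P1=4  P2=13  P3=4  P4=5  P5=23  P6=38  P7=15  P8=25
Response(P7) = first start − arrival = 19 − 10 = 9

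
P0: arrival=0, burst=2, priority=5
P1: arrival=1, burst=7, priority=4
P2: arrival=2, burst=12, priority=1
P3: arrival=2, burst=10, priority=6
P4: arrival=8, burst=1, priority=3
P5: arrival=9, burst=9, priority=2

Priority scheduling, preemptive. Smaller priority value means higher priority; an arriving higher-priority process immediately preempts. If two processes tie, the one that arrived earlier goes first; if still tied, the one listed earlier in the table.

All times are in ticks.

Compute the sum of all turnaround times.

Timeline: | P0 0-1 | P1 1-2 | P2 2-14 | P5 14-23 | P4 23-24 | P1 24-30 | P0 30-31 | P3 31-41 |
Completion: P0=31  P1=30  P2=14  P3=41  P4=24  P5=23
Turnaround (C−A): P0=31  P1=29  P2=12  P3=39  P4=16  P5=14
Turnaround = completion − arrival: P0=31, P1=29, P2=12, P3=39, P4=16, P5=14
Total turnaround = 31 + 29 + 12 + 39 + 16 + 14 = 141

141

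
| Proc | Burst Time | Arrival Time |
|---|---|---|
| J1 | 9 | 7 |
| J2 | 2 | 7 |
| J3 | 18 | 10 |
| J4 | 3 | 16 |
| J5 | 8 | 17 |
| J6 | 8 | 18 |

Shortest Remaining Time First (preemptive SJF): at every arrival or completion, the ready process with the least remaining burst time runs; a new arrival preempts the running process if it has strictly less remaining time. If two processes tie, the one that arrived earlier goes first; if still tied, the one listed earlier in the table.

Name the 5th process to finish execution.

J6

Gantt: | idle 0-7 | J2 7-9 | J1 9-18 | J4 18-21 | J5 21-29 | J6 29-37 | J3 37-55 |
Completion: J1=18  J2=9  J3=55  J4=21  J5=29  J6=37
Finish order: J2 → J1 → J4 → J5 → J6 → J3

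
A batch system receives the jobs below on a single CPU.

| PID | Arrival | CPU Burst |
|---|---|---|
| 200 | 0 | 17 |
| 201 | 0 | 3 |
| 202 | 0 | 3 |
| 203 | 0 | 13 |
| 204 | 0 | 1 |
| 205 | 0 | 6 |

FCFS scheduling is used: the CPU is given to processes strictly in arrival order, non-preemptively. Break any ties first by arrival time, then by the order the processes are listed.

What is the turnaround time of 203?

36

Timeline: | 200 0-17 | 201 17-20 | 202 20-23 | 203 23-36 | 204 36-37 | 205 37-43 |
Completion: 200=17  201=20  202=23  203=36  204=37  205=43
Turnaround (C−A): 200=17  201=20  202=23  203=36  204=37  205=43
Turnaround(203) = completion − arrival = 36 − 0 = 36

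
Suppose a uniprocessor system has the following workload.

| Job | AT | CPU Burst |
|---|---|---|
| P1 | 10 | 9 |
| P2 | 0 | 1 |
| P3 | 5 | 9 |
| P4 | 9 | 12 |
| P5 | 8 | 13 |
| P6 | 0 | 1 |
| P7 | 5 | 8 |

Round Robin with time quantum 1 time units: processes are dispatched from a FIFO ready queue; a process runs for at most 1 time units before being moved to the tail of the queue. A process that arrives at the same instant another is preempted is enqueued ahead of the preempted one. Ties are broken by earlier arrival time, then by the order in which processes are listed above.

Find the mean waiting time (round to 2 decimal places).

21.71

Gantt: | P2 0-1 | P6 1-2 | idle 2-5 | P3 5-6 | P7 6-7 | P3 7-8 | P7 8-9 | P5 9-10 | P3 10-11 | P4 11-12 | P7 12-13 | P1 13-14 | P5 14-15 | P3 15-16 | P4 16-17 | P7 17-18 | P1 18-19 | P5 19-20 | P3 20-21 | P4 21-22 | P7 22-23 | P1 23-24 | P5 24-25 | P3 25-26 | P4 26-27 | P7 27-28 | P1 28-29 | P5 29-30 | P3 30-31 | P4 31-32 | P7 32-33 | P1 33-34 | P5 34-35 | P3 35-36 | P4 36-37 | P7 37-38 | P1 38-39 | P5 39-40 | P3 40-41 | P4 41-42 | P1 42-43 | P5 43-44 | P4 44-45 | P1 45-46 | P5 46-47 | P4 47-48 | P1 48-49 | P5 49-50 | P4 50-51 | P5 51-52 | P4 52-53 | P5 53-54 | P4 54-55 | P5 55-56 |
Completion: P1=49  P2=1  P3=41  P4=55  P5=56  P6=2  P7=38
Turnaround (C−A): P1=39  P2=1  P3=36  P4=46  P5=48  P6=2  P7=33
Waiting times: P1=30, P2=0, P3=27, P4=34, P5=35, P6=1, P7=25
Average waiting = (30+0+27+34+35+1+25) / 7 = 152/7 = 21.71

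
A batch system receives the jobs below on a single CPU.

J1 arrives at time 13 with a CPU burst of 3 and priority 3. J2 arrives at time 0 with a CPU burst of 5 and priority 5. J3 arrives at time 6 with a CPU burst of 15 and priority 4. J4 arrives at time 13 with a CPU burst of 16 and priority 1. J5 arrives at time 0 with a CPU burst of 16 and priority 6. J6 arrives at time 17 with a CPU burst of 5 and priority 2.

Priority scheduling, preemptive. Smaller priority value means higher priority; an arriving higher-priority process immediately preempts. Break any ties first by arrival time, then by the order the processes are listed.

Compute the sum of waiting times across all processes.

101

Timeline: | J2 0-5 | J5 5-6 | J3 6-13 | J4 13-29 | J6 29-34 | J1 34-37 | J3 37-45 | J5 45-60 |
Completion: J1=37  J2=5  J3=45  J4=29  J5=60  J6=34
Waiting = turnaround − burst: J1=21, J2=0, J3=24, J4=0, J5=44, J6=12
Total waiting = 21 + 0 + 24 + 0 + 44 + 12 = 101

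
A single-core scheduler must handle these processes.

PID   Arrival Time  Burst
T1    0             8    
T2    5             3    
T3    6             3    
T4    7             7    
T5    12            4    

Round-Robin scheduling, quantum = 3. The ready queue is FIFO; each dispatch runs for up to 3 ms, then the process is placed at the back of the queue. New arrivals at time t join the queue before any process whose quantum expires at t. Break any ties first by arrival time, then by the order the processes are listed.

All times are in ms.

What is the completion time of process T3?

Schedule: | T1 0-6 | T2 6-9 | T3 9-12 | T1 12-14 | T4 14-17 | T5 17-20 | T4 20-23 | T5 23-24 | T4 24-25 |
Completion: T1=14  T2=9  T3=12  T4=25  T5=24
Turnaround (C−A): T1=14  T2=4  T3=6  T4=18  T5=12

12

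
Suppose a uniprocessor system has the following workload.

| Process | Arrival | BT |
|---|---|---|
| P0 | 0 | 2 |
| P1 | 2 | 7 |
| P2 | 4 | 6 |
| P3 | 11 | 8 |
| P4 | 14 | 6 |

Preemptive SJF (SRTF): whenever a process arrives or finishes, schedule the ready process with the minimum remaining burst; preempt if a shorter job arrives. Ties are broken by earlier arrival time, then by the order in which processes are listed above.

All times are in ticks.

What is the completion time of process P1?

Gantt: | P0 0-2 | P1 2-9 | P2 9-15 | P4 15-21 | P3 21-29 |
Completion: P0=2  P1=9  P2=15  P3=29  P4=21
Turnaround (C−A): P0=2  P1=7  P2=11  P3=18  P4=7

9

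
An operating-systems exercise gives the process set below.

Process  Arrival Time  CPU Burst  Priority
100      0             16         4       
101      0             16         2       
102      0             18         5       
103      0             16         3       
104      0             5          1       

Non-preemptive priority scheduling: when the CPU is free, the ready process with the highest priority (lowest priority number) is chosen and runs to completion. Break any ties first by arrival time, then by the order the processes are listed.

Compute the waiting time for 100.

37

Timeline: | 104 0-5 | 101 5-21 | 103 21-37 | 100 37-53 | 102 53-71 |
Completion: 100=53  101=21  102=71  103=37  104=5
Waiting(100) = turnaround − burst = 53 − 16 = 37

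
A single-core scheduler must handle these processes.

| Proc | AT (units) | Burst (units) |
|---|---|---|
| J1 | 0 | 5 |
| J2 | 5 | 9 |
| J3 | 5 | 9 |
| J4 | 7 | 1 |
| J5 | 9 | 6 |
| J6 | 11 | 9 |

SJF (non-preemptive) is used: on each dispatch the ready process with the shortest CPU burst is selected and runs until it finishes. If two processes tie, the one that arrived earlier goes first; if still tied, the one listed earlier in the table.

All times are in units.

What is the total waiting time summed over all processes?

48

Gantt: | J1 0-5 | J2 5-14 | J4 14-15 | J5 15-21 | J3 21-30 | J6 30-39 |
Completion: J1=5  J2=14  J3=30  J4=15  J5=21  J6=39
Turnaround (C−A): J1=5  J2=9  J3=25  J4=8  J5=12  J6=28
Waiting = turnaround − burst: J1=0, J2=0, J3=16, J4=7, J5=6, J6=19
Total waiting = 0 + 0 + 16 + 7 + 6 + 19 = 48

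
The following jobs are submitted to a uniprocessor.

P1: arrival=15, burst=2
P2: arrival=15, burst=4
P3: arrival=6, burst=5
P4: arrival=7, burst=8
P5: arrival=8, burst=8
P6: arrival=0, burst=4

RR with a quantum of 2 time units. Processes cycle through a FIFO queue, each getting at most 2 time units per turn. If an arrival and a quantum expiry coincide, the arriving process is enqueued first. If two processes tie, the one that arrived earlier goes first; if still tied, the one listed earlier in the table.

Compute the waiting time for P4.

Gantt: | P6 0-4 | idle 4-6 | P3 6-8 | P4 8-10 | P5 10-12 | P3 12-14 | P4 14-16 | P5 16-18 | P3 18-19 | P1 19-21 | P2 21-23 | P4 23-25 | P5 25-27 | P2 27-29 | P4 29-31 | P5 31-33 |
Completion: P1=21  P2=29  P3=19  P4=31  P5=33  P6=4
Turnaround (C−A): P1=6  P2=14  P3=13  P4=24  P5=25  P6=4
Waiting(P4) = turnaround − burst = 24 − 8 = 16

16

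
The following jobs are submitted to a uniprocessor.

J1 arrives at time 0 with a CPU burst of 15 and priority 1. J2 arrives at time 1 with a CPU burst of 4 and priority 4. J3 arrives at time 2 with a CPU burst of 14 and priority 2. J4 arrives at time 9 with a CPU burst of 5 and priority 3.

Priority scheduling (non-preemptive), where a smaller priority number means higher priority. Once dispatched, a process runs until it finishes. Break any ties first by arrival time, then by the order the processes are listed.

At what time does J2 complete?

Gantt: | J1 0-15 | J3 15-29 | J4 29-34 | J2 34-38 |
Completion: J1=15  J2=38  J3=29  J4=34
Turnaround (C−A): J1=15  J2=37  J3=27  J4=25

38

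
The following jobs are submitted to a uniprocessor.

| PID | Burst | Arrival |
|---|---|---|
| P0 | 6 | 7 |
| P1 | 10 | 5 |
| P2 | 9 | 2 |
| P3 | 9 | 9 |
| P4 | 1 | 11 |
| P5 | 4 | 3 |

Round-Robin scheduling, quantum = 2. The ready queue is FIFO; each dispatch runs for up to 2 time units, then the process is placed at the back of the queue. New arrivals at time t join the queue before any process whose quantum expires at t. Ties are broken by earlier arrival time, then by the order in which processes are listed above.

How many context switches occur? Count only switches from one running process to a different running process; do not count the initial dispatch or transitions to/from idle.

Schedule: | idle 0-2 | P2 2-4 | P5 4-6 | P2 6-8 | P1 8-10 | P5 10-12 | P0 12-14 | P2 14-16 | P3 16-18 | P1 18-20 | P4 20-21 | P0 21-23 | P2 23-25 | P3 25-27 | P1 27-29 | P0 29-31 | P2 31-32 | P3 32-34 | P1 34-36 | P3 36-38 | P1 38-40 | P3 40-41 |
Completion: P0=31  P1=40  P2=32  P3=41  P4=21  P5=12

20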